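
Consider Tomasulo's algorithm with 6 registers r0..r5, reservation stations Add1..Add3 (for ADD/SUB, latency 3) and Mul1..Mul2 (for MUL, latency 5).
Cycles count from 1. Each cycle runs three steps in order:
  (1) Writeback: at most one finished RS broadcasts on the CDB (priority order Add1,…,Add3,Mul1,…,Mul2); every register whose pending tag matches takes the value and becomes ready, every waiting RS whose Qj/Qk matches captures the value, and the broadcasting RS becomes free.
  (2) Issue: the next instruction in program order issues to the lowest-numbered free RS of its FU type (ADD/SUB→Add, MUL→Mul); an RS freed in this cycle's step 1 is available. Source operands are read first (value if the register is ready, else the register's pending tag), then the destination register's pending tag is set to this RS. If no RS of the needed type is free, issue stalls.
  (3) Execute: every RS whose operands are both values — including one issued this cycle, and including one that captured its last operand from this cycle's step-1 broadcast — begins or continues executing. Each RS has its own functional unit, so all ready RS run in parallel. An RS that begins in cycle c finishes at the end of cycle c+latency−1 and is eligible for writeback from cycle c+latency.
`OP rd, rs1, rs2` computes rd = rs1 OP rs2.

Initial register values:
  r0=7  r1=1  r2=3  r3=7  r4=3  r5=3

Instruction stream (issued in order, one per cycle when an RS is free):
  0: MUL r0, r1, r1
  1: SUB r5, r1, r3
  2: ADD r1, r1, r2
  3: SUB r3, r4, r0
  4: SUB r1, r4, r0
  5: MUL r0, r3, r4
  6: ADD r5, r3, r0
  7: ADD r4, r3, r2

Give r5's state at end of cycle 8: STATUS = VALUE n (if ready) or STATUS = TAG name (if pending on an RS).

STATUS = TAG Add2

  c1: issue MUL r0<-Mul1  regs: r0:Mul1,r1:1,r2:3,r3:7,r4:3,r5:3
  c2: issue SUB r5<-Add1  regs: r0:Mul1,r1:1,r2:3,r3:7,r4:3,r5:Add1
  c3: issue ADD r1<-Add2  regs: r0:Mul1,r1:Add2,r2:3,r3:7,r4:3,r5:Add1
  c4: issue SUB r3<-Add3  regs: r0:Mul1,r1:Add2,r2:3,r3:Add3,r4:3,r5:Add1
  c5: CDB Add1=-6; issue SUB r1<-Add1  regs: r0:Mul1,r1:Add1,r2:3,r3:Add3,r4:3,r5:-6
  c6: CDB Add2=4; issue MUL r0<-Mul2  regs: r0:Mul2,r1:Add1,r2:3,r3:Add3,r4:3,r5:-6
  c7: CDB Mul1=1; issue ADD r5<-Add2  regs: r0:Mul2,r1:Add1,r2:3,r3:Add3,r4:3,r5:Add2
  c8: stall  regs: r0:Mul2,r1:Add1,r2:3,r3:Add3,r4:3,r5:Add2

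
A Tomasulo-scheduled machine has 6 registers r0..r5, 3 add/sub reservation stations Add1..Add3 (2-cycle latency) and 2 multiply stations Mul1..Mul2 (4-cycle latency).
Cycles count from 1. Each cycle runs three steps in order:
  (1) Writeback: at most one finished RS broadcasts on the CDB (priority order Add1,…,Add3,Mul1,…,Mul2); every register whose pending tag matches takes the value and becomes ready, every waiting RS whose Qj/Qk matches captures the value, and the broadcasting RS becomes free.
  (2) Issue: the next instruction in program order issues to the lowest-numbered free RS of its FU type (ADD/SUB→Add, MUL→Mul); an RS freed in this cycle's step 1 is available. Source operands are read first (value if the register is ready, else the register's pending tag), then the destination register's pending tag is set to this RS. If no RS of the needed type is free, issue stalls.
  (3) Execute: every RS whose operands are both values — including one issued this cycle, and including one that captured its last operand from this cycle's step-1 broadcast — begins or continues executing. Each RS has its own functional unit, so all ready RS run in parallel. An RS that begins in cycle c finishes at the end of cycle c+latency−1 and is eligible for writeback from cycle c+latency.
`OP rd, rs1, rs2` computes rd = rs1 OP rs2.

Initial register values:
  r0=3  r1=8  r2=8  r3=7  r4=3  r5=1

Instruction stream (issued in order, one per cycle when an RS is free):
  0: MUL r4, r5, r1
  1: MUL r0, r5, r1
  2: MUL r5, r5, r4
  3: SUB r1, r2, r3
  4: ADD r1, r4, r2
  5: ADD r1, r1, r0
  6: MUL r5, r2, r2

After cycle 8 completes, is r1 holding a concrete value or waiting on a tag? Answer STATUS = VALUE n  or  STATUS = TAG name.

  c1: issue MUL r4<-Mul1  regs: r0:3,r1:8,r2:8,r3:7,r4:Mul1,r5:1
  c2: issue MUL r0<-Mul2  regs: r0:Mul2,r1:8,r2:8,r3:7,r4:Mul1,r5:1
  c3: stall  regs: r0:Mul2,r1:8,r2:8,r3:7,r4:Mul1,r5:1
  c4: stall  regs: r0:Mul2,r1:8,r2:8,r3:7,r4:Mul1,r5:1
  c5: CDB Mul1=8; issue MUL r5<-Mul1  regs: r0:Mul2,r1:8,r2:8,r3:7,r4:8,r5:Mul1
  c6: CDB Mul2=8; issue SUB r1<-Add1  regs: r0:8,r1:Add1,r2:8,r3:7,r4:8,r5:Mul1
  c7: issue ADD r1<-Add2  regs: r0:8,r1:Add2,r2:8,r3:7,r4:8,r5:Mul1
  c8: CDB Add1=1; issue ADD r1<-Add1  regs: r0:8,r1:Add1,r2:8,r3:7,r4:8,r5:Mul1

STATUS = TAG Add1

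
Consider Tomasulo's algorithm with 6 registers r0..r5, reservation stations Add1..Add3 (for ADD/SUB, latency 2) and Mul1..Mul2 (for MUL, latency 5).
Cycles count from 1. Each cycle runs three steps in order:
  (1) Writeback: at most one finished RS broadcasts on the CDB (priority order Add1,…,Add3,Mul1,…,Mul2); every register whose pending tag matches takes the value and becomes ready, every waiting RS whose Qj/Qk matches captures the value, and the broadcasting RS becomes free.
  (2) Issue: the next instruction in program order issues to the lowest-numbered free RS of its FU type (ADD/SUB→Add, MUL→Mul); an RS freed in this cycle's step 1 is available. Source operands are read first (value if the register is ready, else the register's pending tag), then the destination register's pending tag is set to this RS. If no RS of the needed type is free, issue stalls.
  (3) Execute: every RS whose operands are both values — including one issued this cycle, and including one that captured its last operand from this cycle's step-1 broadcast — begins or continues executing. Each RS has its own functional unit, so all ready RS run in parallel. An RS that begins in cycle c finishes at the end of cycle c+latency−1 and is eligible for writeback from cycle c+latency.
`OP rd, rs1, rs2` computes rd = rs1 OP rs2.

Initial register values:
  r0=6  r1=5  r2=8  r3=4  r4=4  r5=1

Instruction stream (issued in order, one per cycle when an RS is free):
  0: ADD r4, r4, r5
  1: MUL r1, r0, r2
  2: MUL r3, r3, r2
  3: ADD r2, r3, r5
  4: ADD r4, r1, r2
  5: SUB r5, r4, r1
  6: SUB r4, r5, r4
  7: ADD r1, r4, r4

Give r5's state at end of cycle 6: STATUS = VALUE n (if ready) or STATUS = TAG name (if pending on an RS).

c1: issue ADD r4<-Add1 | r0:6,r1:5,r2:8,r3:4,r4:Add1,r5:1
c2: issue MUL r1<-Mul1 | r0:6,r1:Mul1,r2:8,r3:4,r4:Add1,r5:1
c3: CDB Add1=5; issue MUL r3<-Mul2 | r0:6,r1:Mul1,r2:8,r3:Mul2,r4:5,r5:1
c4: issue ADD r2<-Add1 | r0:6,r1:Mul1,r2:Add1,r3:Mul2,r4:5,r5:1
c5: issue ADD r4<-Add2 | r0:6,r1:Mul1,r2:Add1,r3:Mul2,r4:Add2,r5:1
c6: issue SUB r5<-Add3 | r0:6,r1:Mul1,r2:Add1,r3:Mul2,r4:Add2,r5:Add3

STATUS = TAG Add3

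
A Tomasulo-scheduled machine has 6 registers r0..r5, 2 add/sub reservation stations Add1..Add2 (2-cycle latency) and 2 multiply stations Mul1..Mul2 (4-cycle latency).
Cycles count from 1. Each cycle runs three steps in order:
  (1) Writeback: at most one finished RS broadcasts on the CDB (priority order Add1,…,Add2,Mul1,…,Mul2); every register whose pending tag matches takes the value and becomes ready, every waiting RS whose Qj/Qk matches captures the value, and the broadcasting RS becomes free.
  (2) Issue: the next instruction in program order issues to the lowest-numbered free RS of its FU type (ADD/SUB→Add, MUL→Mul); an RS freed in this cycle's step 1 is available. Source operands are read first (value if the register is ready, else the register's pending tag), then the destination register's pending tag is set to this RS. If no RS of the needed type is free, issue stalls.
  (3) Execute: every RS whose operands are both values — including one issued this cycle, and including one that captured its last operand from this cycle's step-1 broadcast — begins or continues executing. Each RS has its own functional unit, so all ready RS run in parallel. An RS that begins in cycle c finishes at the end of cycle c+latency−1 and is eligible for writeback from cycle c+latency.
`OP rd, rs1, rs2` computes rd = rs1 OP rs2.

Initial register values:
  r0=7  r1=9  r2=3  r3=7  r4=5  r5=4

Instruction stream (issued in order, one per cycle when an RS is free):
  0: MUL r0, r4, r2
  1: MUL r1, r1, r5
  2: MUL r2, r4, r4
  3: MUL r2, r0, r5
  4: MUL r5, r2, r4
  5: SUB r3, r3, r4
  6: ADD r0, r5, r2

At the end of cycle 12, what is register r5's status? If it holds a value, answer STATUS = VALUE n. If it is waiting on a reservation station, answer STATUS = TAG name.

STATUS = TAG Mul1

  c1: issue MUL r0<-Mul1  regs: r0:Mul1,r1:9,r2:3,r3:7,r4:5,r5:4
  c2: issue MUL r1<-Mul2  regs: r0:Mul1,r1:Mul2,r2:3,r3:7,r4:5,r5:4
  c3: stall  regs: r0:Mul1,r1:Mul2,r2:3,r3:7,r4:5,r5:4
  c4: stall  regs: r0:Mul1,r1:Mul2,r2:3,r3:7,r4:5,r5:4
  c5: CDB Mul1=15; issue MUL r2<-Mul1  regs: r0:15,r1:Mul2,r2:Mul1,r3:7,r4:5,r5:4
  c6: CDB Mul2=36; issue MUL r2<-Mul2  regs: r0:15,r1:36,r2:Mul2,r3:7,r4:5,r5:4
  c7: stall  regs: r0:15,r1:36,r2:Mul2,r3:7,r4:5,r5:4
  c8: stall  regs: r0:15,r1:36,r2:Mul2,r3:7,r4:5,r5:4
  c9: CDB Mul1=25; issue MUL r5<-Mul1  regs: r0:15,r1:36,r2:Mul2,r3:7,r4:5,r5:Mul1
  c10: CDB Mul2=60; issue SUB r3<-Add1  regs: r0:15,r1:36,r2:60,r3:Add1,r4:5,r5:Mul1
  c11: issue ADD r0<-Add2  regs: r0:Add2,r1:36,r2:60,r3:Add1,r4:5,r5:Mul1
  c12: CDB Add1=2  regs: r0:Add2,r1:36,r2:60,r3:2,r4:5,r5:Mul1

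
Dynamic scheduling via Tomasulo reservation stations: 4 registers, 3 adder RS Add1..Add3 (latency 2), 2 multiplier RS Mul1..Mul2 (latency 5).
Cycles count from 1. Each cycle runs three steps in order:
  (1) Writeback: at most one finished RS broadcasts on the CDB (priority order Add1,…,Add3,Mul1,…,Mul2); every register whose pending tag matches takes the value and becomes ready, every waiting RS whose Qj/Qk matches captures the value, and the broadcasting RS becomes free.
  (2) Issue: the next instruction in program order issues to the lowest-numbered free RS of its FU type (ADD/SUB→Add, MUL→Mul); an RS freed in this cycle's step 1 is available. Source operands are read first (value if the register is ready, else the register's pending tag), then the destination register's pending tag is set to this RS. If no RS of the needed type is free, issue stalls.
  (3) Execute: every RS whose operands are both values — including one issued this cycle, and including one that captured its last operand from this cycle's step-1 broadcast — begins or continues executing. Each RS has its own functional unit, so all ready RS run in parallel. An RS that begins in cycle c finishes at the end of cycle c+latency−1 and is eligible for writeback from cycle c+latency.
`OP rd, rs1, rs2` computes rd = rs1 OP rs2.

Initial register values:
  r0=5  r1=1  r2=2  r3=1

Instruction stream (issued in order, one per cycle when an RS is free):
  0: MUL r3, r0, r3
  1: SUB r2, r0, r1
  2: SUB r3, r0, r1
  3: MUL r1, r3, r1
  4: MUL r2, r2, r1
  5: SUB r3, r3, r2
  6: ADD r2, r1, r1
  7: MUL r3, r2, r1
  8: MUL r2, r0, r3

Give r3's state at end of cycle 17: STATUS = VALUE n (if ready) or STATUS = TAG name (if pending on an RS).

cycle 1: issue MUL r3<-Mul1 // r0:5,r1:1,r2:2,r3:Mul1
cycle 2: issue SUB r2<-Add1 // r0:5,r1:1,r2:Add1,r3:Mul1
cycle 3: issue SUB r3<-Add2 // r0:5,r1:1,r2:Add1,r3:Add2
cycle 4: CDB Add1=4; issue MUL r1<-Mul2 // r0:5,r1:Mul2,r2:4,r3:Add2
cycle 5: CDB Add2=4; stall // r0:5,r1:Mul2,r2:4,r3:4
cycle 6: CDB Mul1=5; issue MUL r2<-Mul1 // r0:5,r1:Mul2,r2:Mul1,r3:4
cycle 7: issue SUB r3<-Add1 // r0:5,r1:Mul2,r2:Mul1,r3:Add1
cycle 8: issue ADD r2<-Add2 // r0:5,r1:Mul2,r2:Add2,r3:Add1
cycle 9: stall // r0:5,r1:Mul2,r2:Add2,r3:Add1
cycle 10: CDB Mul2=4; issue MUL r3<-Mul2 // r0:5,r1:4,r2:Add2,r3:Mul2
cycle 11: stall // r0:5,r1:4,r2:Add2,r3:Mul2
cycle 12: CDB Add2=8; stall // r0:5,r1:4,r2:8,r3:Mul2
cycle 13: stall // r0:5,r1:4,r2:8,r3:Mul2
cycle 14: stall // r0:5,r1:4,r2:8,r3:Mul2
cycle 15: CDB Mul1=16; issue MUL r2<-Mul1 // r0:5,r1:4,r2:Mul1,r3:Mul2
cycle 16: - // r0:5,r1:4,r2:Mul1,r3:Mul2
cycle 17: CDB Add1=-12 // r0:5,r1:4,r2:Mul1,r3:Mul2

STATUS = TAG Mul2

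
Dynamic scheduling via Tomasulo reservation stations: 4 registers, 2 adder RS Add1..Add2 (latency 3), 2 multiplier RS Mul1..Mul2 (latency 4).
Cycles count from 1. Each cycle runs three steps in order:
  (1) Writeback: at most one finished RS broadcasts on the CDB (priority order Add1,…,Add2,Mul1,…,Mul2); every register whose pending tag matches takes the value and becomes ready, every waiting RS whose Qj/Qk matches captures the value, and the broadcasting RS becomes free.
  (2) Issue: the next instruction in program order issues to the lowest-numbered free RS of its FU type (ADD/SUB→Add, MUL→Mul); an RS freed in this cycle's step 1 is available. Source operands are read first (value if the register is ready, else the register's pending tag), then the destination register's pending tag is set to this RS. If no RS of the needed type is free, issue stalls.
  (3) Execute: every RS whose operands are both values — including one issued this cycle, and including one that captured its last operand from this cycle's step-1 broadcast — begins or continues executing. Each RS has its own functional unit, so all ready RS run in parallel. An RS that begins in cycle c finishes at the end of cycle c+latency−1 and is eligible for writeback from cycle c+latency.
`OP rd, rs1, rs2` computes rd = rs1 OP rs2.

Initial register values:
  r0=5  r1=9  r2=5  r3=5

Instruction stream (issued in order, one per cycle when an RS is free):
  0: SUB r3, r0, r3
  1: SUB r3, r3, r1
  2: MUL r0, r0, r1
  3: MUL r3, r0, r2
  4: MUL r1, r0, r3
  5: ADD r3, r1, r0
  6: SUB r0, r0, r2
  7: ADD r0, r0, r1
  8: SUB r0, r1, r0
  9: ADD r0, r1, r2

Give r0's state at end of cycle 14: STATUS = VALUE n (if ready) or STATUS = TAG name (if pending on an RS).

STATUS = TAG Add2

cycle 1: issue SUB r3<-Add1 // r0:5,r1:9,r2:5,r3:Add1
cycle 2: issue SUB r3<-Add2 // r0:5,r1:9,r2:5,r3:Add2
cycle 3: issue MUL r0<-Mul1 // r0:Mul1,r1:9,r2:5,r3:Add2
cycle 4: CDB Add1=0; issue MUL r3<-Mul2 // r0:Mul1,r1:9,r2:5,r3:Mul2
cycle 5: stall // r0:Mul1,r1:9,r2:5,r3:Mul2
cycle 6: stall // r0:Mul1,r1:9,r2:5,r3:Mul2
cycle 7: CDB Add2=-9; stall // r0:Mul1,r1:9,r2:5,r3:Mul2
cycle 8: CDB Mul1=45; issue MUL r1<-Mul1 // r0:45,r1:Mul1,r2:5,r3:Mul2
cycle 9: issue ADD r3<-Add1 // r0:45,r1:Mul1,r2:5,r3:Add1
cycle 10: issue SUB r0<-Add2 // r0:Add2,r1:Mul1,r2:5,r3:Add1
cycle 11: stall // r0:Add2,r1:Mul1,r2:5,r3:Add1
cycle 12: CDB Mul2=225; stall // r0:Add2,r1:Mul1,r2:5,r3:Add1
cycle 13: CDB Add2=40; issue ADD r0<-Add2 // r0:Add2,r1:Mul1,r2:5,r3:Add1
cycle 14: stall // r0:Add2,r1:Mul1,r2:5,r3:Add1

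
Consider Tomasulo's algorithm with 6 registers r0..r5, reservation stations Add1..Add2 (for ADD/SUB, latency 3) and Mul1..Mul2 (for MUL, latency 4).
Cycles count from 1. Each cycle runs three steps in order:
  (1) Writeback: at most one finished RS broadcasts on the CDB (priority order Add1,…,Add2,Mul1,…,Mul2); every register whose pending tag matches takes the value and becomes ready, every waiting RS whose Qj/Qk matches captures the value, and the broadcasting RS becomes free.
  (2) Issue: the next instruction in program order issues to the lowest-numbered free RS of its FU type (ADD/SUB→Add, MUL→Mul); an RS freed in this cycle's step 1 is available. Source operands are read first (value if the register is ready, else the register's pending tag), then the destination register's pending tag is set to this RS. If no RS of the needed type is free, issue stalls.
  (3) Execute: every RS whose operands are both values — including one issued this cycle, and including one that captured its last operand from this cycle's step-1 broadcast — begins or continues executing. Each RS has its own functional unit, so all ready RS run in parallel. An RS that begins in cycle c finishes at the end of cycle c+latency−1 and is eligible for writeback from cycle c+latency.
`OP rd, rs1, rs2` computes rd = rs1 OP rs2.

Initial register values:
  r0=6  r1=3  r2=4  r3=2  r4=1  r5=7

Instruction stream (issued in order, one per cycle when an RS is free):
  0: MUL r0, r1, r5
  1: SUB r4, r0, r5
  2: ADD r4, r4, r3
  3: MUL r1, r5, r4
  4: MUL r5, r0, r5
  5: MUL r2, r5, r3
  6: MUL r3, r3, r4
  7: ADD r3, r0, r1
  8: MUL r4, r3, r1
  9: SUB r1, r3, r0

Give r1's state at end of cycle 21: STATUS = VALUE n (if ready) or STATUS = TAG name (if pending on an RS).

  c1: issue MUL r0<-Mul1  regs: r0:Mul1,r1:3,r2:4,r3:2,r4:1,r5:7
  c2: issue SUB r4<-Add1  regs: r0:Mul1,r1:3,r2:4,r3:2,r4:Add1,r5:7
  c3: issue ADD r4<-Add2  regs: r0:Mul1,r1:3,r2:4,r3:2,r4:Add2,r5:7
  c4: issue MUL r1<-Mul2  regs: r0:Mul1,r1:Mul2,r2:4,r3:2,r4:Add2,r5:7
  c5: CDB Mul1=21; issue MUL r5<-Mul1  regs: r0:21,r1:Mul2,r2:4,r3:2,r4:Add2,r5:Mul1
  c6: stall  regs: r0:21,r1:Mul2,r2:4,r3:2,r4:Add2,r5:Mul1
  c7: stall  regs: r0:21,r1:Mul2,r2:4,r3:2,r4:Add2,r5:Mul1
  c8: CDB Add1=14; stall  regs: r0:21,r1:Mul2,r2:4,r3:2,r4:Add2,r5:Mul1
  c9: CDB Mul1=147; issue MUL r2<-Mul1  regs: r0:21,r1:Mul2,r2:Mul1,r3:2,r4:Add2,r5:147
  c10: stall  regs: r0:21,r1:Mul2,r2:Mul1,r3:2,r4:Add2,r5:147
  c11: CDB Add2=16; stall  regs: r0:21,r1:Mul2,r2:Mul1,r3:2,r4:16,r5:147
  c12: stall  regs: r0:21,r1:Mul2,r2:Mul1,r3:2,r4:16,r5:147
  c13: CDB Mul1=294; issue MUL r3<-Mul1  regs: r0:21,r1:Mul2,r2:294,r3:Mul1,r4:16,r5:147
  c14: issue ADD r3<-Add1  regs: r0:21,r1:Mul2,r2:294,r3:Add1,r4:16,r5:147
  c15: CDB Mul2=112; issue MUL r4<-Mul2  regs: r0:21,r1:112,r2:294,r3:Add1,r4:Mul2,r5:147
  c16: issue SUB r1<-Add2  regs: r0:21,r1:Add2,r2:294,r3:Add1,r4:Mul2,r5:147
  c17: CDB Mul1=32  regs: r0:21,r1:Add2,r2:294,r3:Add1,r4:Mul2,r5:147
  c18: CDB Add1=133  regs: r0:21,r1:Add2,r2:294,r3:133,r4:Mul2,r5:147
  c19: -  regs: r0:21,r1:Add2,r2:294,r3:133,r4:Mul2,r5:147
  c20: -  regs: r0:21,r1:Add2,r2:294,r3:133,r4:Mul2,r5:147
  c21: CDB Add2=112  regs: r0:21,r1:112,r2:294,r3:133,r4:Mul2,r5:147

STATUS = VALUE 112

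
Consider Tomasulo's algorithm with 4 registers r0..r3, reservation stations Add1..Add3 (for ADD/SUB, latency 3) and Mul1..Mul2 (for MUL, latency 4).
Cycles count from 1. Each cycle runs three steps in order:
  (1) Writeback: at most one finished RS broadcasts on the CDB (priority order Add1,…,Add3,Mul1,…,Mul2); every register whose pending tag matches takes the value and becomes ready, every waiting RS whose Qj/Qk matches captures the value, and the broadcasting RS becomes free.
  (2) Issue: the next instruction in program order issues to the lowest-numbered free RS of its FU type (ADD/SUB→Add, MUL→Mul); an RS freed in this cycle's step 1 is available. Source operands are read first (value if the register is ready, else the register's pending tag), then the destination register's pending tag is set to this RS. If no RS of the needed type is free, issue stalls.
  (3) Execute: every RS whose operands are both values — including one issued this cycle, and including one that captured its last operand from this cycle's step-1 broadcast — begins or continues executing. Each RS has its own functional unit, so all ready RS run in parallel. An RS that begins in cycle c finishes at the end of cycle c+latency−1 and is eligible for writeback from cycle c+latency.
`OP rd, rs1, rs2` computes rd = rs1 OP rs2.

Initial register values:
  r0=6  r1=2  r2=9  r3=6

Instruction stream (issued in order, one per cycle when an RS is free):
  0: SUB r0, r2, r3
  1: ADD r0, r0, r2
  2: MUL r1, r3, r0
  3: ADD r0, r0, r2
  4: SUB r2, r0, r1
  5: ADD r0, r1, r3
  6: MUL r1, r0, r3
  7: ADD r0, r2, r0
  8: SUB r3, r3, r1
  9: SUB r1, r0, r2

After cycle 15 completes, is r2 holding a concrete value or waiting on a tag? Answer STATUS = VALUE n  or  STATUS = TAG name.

STATUS = VALUE -51

c1: issue SUB r0<-Add1 | r0:Add1,r1:2,r2:9,r3:6
c2: issue ADD r0<-Add2 | r0:Add2,r1:2,r2:9,r3:6
c3: issue MUL r1<-Mul1 | r0:Add2,r1:Mul1,r2:9,r3:6
c4: CDB Add1=3; issue ADD r0<-Add1 | r0:Add1,r1:Mul1,r2:9,r3:6
c5: issue SUB r2<-Add3 | r0:Add1,r1:Mul1,r2:Add3,r3:6
c6: stall | r0:Add1,r1:Mul1,r2:Add3,r3:6
c7: CDB Add2=12; issue ADD r0<-Add2 | r0:Add2,r1:Mul1,r2:Add3,r3:6
c8: issue MUL r1<-Mul2 | r0:Add2,r1:Mul2,r2:Add3,r3:6
c9: stall | r0:Add2,r1:Mul2,r2:Add3,r3:6
c10: CDB Add1=21; issue ADD r0<-Add1 | r0:Add1,r1:Mul2,r2:Add3,r3:6
c11: CDB Mul1=72; stall | r0:Add1,r1:Mul2,r2:Add3,r3:6
c12: stall | r0:Add1,r1:Mul2,r2:Add3,r3:6
c13: stall | r0:Add1,r1:Mul2,r2:Add3,r3:6
c14: CDB Add2=78; issue SUB r3<-Add2 | r0:Add1,r1:Mul2,r2:Add3,r3:Add2
c15: CDB Add3=-51; issue SUB r1<-Add3 | r0:Add1,r1:Add3,r2:-51,r3:Add2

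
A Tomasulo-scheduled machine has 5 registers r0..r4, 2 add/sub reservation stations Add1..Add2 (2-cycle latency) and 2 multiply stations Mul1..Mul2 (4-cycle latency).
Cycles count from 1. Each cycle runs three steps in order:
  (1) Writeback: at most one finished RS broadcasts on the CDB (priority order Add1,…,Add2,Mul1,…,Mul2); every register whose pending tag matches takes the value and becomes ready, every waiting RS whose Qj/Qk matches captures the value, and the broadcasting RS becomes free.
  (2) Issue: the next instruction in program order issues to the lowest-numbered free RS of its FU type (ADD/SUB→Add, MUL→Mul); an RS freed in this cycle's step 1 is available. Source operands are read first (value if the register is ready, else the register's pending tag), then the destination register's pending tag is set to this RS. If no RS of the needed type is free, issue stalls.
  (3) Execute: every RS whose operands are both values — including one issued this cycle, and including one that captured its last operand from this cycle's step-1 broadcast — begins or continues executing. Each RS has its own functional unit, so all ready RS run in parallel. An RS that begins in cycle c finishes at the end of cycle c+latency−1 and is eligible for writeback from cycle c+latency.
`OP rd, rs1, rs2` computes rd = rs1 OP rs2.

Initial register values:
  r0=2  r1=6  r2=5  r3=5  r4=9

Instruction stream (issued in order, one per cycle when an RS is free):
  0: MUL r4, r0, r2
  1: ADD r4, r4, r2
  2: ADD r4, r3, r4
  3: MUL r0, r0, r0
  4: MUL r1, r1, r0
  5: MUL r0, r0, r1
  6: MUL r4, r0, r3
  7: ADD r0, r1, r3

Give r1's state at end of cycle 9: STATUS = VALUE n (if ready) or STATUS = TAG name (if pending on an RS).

c1: issue MUL r4<-Mul1 | r0:2,r1:6,r2:5,r3:5,r4:Mul1
c2: issue ADD r4<-Add1 | r0:2,r1:6,r2:5,r3:5,r4:Add1
c3: issue ADD r4<-Add2 | r0:2,r1:6,r2:5,r3:5,r4:Add2
c4: issue MUL r0<-Mul2 | r0:Mul2,r1:6,r2:5,r3:5,r4:Add2
c5: CDB Mul1=10; issue MUL r1<-Mul1 | r0:Mul2,r1:Mul1,r2:5,r3:5,r4:Add2
c6: stall | r0:Mul2,r1:Mul1,r2:5,r3:5,r4:Add2
c7: CDB Add1=15; stall | r0:Mul2,r1:Mul1,r2:5,r3:5,r4:Add2
c8: CDB Mul2=4; issue MUL r0<-Mul2 | r0:Mul2,r1:Mul1,r2:5,r3:5,r4:Add2
c9: CDB Add2=20; stall | r0:Mul2,r1:Mul1,r2:5,r3:5,r4:20

STATUS = TAG Mul1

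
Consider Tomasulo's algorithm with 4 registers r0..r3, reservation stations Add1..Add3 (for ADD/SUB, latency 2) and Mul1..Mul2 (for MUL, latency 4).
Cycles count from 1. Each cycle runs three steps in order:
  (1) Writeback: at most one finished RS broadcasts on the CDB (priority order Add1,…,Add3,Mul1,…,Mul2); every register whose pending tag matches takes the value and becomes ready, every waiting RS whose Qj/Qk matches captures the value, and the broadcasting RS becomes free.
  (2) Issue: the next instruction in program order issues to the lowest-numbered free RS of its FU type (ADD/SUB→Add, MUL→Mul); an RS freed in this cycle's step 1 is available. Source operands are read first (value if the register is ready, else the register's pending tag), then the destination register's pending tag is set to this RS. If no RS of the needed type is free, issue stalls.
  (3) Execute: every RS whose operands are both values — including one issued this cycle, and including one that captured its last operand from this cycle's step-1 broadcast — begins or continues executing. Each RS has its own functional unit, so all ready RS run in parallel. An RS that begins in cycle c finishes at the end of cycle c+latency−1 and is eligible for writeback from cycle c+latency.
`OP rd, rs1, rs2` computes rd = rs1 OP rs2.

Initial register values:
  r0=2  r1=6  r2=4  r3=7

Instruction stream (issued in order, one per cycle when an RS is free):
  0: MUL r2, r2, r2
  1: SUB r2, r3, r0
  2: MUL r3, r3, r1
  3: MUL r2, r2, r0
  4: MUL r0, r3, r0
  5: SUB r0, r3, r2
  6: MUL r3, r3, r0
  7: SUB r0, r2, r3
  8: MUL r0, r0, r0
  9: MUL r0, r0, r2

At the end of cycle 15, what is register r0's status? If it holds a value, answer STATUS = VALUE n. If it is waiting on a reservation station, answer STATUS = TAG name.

STATUS = TAG Mul1

cycle 1: issue MUL r2<-Mul1 // r0:2,r1:6,r2:Mul1,r3:7
cycle 2: issue SUB r2<-Add1 // r0:2,r1:6,r2:Add1,r3:7
cycle 3: issue MUL r3<-Mul2 // r0:2,r1:6,r2:Add1,r3:Mul2
cycle 4: CDB Add1=5; stall // r0:2,r1:6,r2:5,r3:Mul2
cycle 5: CDB Mul1=16; issue MUL r2<-Mul1 // r0:2,r1:6,r2:Mul1,r3:Mul2
cycle 6: stall // r0:2,r1:6,r2:Mul1,r3:Mul2
cycle 7: CDB Mul2=42; issue MUL r0<-Mul2 // r0:Mul2,r1:6,r2:Mul1,r3:42
cycle 8: issue SUB r0<-Add1 // r0:Add1,r1:6,r2:Mul1,r3:42
cycle 9: CDB Mul1=10; issue MUL r3<-Mul1 // r0:Add1,r1:6,r2:10,r3:Mul1
cycle 10: issue SUB r0<-Add2 // r0:Add2,r1:6,r2:10,r3:Mul1
cycle 11: CDB Add1=32; stall // r0:Add2,r1:6,r2:10,r3:Mul1
cycle 12: CDB Mul2=84; issue MUL r0<-Mul2 // r0:Mul2,r1:6,r2:10,r3:Mul1
cycle 13: stall // r0:Mul2,r1:6,r2:10,r3:Mul1
cycle 14: stall // r0:Mul2,r1:6,r2:10,r3:Mul1
cycle 15: CDB Mul1=1344; issue MUL r0<-Mul1 // r0:Mul1,r1:6,r2:10,r3:1344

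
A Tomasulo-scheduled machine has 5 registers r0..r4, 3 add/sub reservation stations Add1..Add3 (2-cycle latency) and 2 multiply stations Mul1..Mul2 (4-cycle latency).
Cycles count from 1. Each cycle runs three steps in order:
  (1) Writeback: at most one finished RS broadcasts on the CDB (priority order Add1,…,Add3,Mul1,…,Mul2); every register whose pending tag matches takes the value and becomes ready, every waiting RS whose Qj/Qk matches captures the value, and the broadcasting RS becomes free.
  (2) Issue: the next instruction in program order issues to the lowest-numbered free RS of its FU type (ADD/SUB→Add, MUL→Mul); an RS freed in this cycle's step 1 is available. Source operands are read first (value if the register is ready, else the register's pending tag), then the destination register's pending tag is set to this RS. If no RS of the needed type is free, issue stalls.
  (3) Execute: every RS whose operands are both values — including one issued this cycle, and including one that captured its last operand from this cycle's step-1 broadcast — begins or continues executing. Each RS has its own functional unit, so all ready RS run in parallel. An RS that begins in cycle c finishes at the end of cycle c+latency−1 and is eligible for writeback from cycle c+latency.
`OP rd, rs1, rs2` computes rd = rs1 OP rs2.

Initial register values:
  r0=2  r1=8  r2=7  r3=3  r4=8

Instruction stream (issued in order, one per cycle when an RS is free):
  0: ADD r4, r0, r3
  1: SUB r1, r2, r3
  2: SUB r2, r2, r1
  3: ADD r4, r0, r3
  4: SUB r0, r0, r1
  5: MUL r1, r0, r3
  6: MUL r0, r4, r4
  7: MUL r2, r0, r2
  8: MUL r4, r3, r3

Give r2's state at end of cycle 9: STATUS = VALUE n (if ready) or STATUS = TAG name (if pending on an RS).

  c1: issue ADD r4<-Add1  regs: r0:2,r1:8,r2:7,r3:3,r4:Add1
  c2: issue SUB r1<-Add2  regs: r0:2,r1:Add2,r2:7,r3:3,r4:Add1
  c3: CDB Add1=5; issue SUB r2<-Add1  regs: r0:2,r1:Add2,r2:Add1,r3:3,r4:5
  c4: CDB Add2=4; issue ADD r4<-Add2  regs: r0:2,r1:4,r2:Add1,r3:3,r4:Add2
  c5: issue SUB r0<-Add3  regs: r0:Add3,r1:4,r2:Add1,r3:3,r4:Add2
  c6: CDB Add1=3; issue MUL r1<-Mul1  regs: r0:Add3,r1:Mul1,r2:3,r3:3,r4:Add2
  c7: CDB Add2=5; issue MUL r0<-Mul2  regs: r0:Mul2,r1:Mul1,r2:3,r3:3,r4:5
  c8: CDB Add3=-2; stall  regs: r0:Mul2,r1:Mul1,r2:3,r3:3,r4:5
  c9: stall  regs: r0:Mul2,r1:Mul1,r2:3,r3:3,r4:5

STATUS = VALUE 3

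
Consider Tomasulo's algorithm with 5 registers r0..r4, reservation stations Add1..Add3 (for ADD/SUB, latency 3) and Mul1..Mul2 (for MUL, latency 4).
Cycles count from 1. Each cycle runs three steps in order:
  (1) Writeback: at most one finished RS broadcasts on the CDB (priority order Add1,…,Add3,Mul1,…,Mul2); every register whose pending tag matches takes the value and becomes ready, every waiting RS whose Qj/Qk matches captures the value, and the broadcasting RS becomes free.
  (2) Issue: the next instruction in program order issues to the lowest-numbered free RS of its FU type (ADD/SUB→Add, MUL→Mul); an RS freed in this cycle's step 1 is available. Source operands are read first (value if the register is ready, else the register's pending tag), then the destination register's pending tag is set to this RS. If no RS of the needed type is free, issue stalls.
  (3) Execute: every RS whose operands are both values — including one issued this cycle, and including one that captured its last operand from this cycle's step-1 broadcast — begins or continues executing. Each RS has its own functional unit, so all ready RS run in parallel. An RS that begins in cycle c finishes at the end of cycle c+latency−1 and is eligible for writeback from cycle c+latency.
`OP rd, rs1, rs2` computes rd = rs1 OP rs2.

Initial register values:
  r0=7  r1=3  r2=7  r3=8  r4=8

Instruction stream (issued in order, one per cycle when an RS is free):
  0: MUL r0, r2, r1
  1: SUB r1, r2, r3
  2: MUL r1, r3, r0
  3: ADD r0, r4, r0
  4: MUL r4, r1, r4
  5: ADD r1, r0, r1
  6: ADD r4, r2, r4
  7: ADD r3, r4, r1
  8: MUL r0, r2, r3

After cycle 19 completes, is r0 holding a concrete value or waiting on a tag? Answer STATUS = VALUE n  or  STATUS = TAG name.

STATUS = TAG Mul2

c1: issue MUL r0<-Mul1 | r0:Mul1,r1:3,r2:7,r3:8,r4:8
c2: issue SUB r1<-Add1 | r0:Mul1,r1:Add1,r2:7,r3:8,r4:8
c3: issue MUL r1<-Mul2 | r0:Mul1,r1:Mul2,r2:7,r3:8,r4:8
c4: issue ADD r0<-Add2 | r0:Add2,r1:Mul2,r2:7,r3:8,r4:8
c5: CDB Add1=-1; stall | r0:Add2,r1:Mul2,r2:7,r3:8,r4:8
c6: CDB Mul1=21; issue MUL r4<-Mul1 | r0:Add2,r1:Mul2,r2:7,r3:8,r4:Mul1
c7: issue ADD r1<-Add1 | r0:Add2,r1:Add1,r2:7,r3:8,r4:Mul1
c8: issue ADD r4<-Add3 | r0:Add2,r1:Add1,r2:7,r3:8,r4:Add3
c9: CDB Add2=29; issue ADD r3<-Add2 | r0:29,r1:Add1,r2:7,r3:Add2,r4:Add3
c10: CDB Mul2=168; issue MUL r0<-Mul2 | r0:Mul2,r1:Add1,r2:7,r3:Add2,r4:Add3
c11: - | r0:Mul2,r1:Add1,r2:7,r3:Add2,r4:Add3
c12: - | r0:Mul2,r1:Add1,r2:7,r3:Add2,r4:Add3
c13: CDB Add1=197 | r0:Mul2,r1:197,r2:7,r3:Add2,r4:Add3
c14: CDB Mul1=1344 | r0:Mul2,r1:197,r2:7,r3:Add2,r4:Add3
c15: - | r0:Mul2,r1:197,r2:7,r3:Add2,r4:Add3
c16: - | r0:Mul2,r1:197,r2:7,r3:Add2,r4:Add3
c17: CDB Add3=1351 | r0:Mul2,r1:197,r2:7,r3:Add2,r4:1351
c18: - | r0:Mul2,r1:197,r2:7,r3:Add2,r4:1351
c19: - | r0:Mul2,r1:197,r2:7,r3:Add2,r4:1351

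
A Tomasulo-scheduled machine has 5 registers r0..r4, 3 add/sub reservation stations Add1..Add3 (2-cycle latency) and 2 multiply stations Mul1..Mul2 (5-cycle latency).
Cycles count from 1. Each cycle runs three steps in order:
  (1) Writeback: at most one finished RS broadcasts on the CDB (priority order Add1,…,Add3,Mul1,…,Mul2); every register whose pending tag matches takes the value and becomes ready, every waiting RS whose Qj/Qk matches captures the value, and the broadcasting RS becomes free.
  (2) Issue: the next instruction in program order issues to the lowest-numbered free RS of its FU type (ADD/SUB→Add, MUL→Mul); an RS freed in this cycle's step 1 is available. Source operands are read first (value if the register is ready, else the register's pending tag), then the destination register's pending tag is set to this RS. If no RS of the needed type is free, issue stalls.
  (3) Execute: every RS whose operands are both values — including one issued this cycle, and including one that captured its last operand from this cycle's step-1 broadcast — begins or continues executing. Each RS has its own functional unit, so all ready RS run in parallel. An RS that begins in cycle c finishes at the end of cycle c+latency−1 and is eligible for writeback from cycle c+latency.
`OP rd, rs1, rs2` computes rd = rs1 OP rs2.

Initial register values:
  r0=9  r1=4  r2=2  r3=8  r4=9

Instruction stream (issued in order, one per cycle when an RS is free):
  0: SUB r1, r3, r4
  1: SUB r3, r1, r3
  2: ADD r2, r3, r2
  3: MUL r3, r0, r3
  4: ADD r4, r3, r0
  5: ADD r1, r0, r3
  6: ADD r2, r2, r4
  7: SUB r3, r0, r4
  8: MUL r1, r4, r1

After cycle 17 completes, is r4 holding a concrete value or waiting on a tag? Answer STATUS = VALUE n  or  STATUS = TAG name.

STATUS = VALUE -72

  c1: issue SUB r1<-Add1  regs: r0:9,r1:Add1,r2:2,r3:8,r4:9
  c2: issue SUB r3<-Add2  regs: r0:9,r1:Add1,r2:2,r3:Add2,r4:9
  c3: CDB Add1=-1; issue ADD r2<-Add1  regs: r0:9,r1:-1,r2:Add1,r3:Add2,r4:9
  c4: issue MUL r3<-Mul1  regs: r0:9,r1:-1,r2:Add1,r3:Mul1,r4:9
  c5: CDB Add2=-9; issue ADD r4<-Add2  regs: r0:9,r1:-1,r2:Add1,r3:Mul1,r4:Add2
  c6: issue ADD r1<-Add3  regs: r0:9,r1:Add3,r2:Add1,r3:Mul1,r4:Add2
  c7: CDB Add1=-7; issue ADD r2<-Add1  regs: r0:9,r1:Add3,r2:Add1,r3:Mul1,r4:Add2
  c8: stall  regs: r0:9,r1:Add3,r2:Add1,r3:Mul1,r4:Add2
  c9: stall  regs: r0:9,r1:Add3,r2:Add1,r3:Mul1,r4:Add2
  c10: CDB Mul1=-81; stall  regs: r0:9,r1:Add3,r2:Add1,r3:-81,r4:Add2
  c11: stall  regs: r0:9,r1:Add3,r2:Add1,r3:-81,r4:Add2
  c12: CDB Add2=-72; issue SUB r3<-Add2  regs: r0:9,r1:Add3,r2:Add1,r3:Add2,r4:-72
  c13: CDB Add3=-72; issue MUL r1<-Mul1  regs: r0:9,r1:Mul1,r2:Add1,r3:Add2,r4:-72
  c14: CDB Add1=-79  regs: r0:9,r1:Mul1,r2:-79,r3:Add2,r4:-72
  c15: CDB Add2=81  regs: r0:9,r1:Mul1,r2:-79,r3:81,r4:-72
  c16: -  regs: r0:9,r1:Mul1,r2:-79,r3:81,r4:-72
  c17: -  regs: r0:9,r1:Mul1,r2:-79,r3:81,r4:-72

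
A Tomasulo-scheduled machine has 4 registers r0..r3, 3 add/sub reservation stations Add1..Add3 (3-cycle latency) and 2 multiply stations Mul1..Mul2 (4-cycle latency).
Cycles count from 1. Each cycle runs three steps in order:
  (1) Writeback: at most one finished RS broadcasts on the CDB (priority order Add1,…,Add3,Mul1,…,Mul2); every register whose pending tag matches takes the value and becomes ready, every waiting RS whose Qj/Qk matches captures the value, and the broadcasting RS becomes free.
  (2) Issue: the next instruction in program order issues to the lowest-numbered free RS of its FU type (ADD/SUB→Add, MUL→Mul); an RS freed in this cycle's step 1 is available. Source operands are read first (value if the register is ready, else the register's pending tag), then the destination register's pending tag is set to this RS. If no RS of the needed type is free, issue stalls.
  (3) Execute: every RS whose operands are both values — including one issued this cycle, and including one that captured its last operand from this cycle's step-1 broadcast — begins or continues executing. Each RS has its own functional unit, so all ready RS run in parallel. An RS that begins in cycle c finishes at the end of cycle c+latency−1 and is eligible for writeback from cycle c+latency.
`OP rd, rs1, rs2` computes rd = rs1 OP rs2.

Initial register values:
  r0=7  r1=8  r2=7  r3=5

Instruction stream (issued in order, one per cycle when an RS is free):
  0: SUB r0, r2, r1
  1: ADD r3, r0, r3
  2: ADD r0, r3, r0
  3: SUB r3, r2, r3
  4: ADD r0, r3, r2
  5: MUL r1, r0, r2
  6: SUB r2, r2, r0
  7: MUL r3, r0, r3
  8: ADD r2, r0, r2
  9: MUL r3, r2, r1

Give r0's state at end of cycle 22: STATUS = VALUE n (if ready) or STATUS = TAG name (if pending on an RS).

STATUS = VALUE 10

  c1: issue SUB r0<-Add1  regs: r0:Add1,r1:8,r2:7,r3:5
  c2: issue ADD r3<-Add2  regs: r0:Add1,r1:8,r2:7,r3:Add2
  c3: issue ADD r0<-Add3  regs: r0:Add3,r1:8,r2:7,r3:Add2
  c4: CDB Add1=-1; issue SUB r3<-Add1  regs: r0:Add3,r1:8,r2:7,r3:Add1
  c5: stall  regs: r0:Add3,r1:8,r2:7,r3:Add1
  c6: stall  regs: r0:Add3,r1:8,r2:7,r3:Add1
  c7: CDB Add2=4; issue ADD r0<-Add2  regs: r0:Add2,r1:8,r2:7,r3:Add1
  c8: issue MUL r1<-Mul1  regs: r0:Add2,r1:Mul1,r2:7,r3:Add1
  c9: stall  regs: r0:Add2,r1:Mul1,r2:7,r3:Add1
  c10: CDB Add1=3; issue SUB r2<-Add1  regs: r0:Add2,r1:Mul1,r2:Add1,r3:3
  c11: CDB Add3=3; issue MUL r3<-Mul2  regs: r0:Add2,r1:Mul1,r2:Add1,r3:Mul2
  c12: issue ADD r2<-Add3  regs: r0:Add2,r1:Mul1,r2:Add3,r3:Mul2
  c13: CDB Add2=10; stall  regs: r0:10,r1:Mul1,r2:Add3,r3:Mul2
  c14: stall  regs: r0:10,r1:Mul1,r2:Add3,r3:Mul2
  c15: stall  regs: r0:10,r1:Mul1,r2:Add3,r3:Mul2
  c16: CDB Add1=-3; stall  regs: r0:10,r1:Mul1,r2:Add3,r3:Mul2
  c17: CDB Mul1=70; issue MUL r3<-Mul1  regs: r0:10,r1:70,r2:Add3,r3:Mul1
  c18: CDB Mul2=30  regs: r0:10,r1:70,r2:Add3,r3:Mul1
  c19: CDB Add3=7  regs: r0:10,r1:70,r2:7,r3:Mul1
  c20: -  regs: r0:10,r1:70,r2:7,r3:Mul1
  c21: -  regs: r0:10,r1:70,r2:7,r3:Mul1
  c22: -  regs: r0:10,r1:70,r2:7,r3:Mul1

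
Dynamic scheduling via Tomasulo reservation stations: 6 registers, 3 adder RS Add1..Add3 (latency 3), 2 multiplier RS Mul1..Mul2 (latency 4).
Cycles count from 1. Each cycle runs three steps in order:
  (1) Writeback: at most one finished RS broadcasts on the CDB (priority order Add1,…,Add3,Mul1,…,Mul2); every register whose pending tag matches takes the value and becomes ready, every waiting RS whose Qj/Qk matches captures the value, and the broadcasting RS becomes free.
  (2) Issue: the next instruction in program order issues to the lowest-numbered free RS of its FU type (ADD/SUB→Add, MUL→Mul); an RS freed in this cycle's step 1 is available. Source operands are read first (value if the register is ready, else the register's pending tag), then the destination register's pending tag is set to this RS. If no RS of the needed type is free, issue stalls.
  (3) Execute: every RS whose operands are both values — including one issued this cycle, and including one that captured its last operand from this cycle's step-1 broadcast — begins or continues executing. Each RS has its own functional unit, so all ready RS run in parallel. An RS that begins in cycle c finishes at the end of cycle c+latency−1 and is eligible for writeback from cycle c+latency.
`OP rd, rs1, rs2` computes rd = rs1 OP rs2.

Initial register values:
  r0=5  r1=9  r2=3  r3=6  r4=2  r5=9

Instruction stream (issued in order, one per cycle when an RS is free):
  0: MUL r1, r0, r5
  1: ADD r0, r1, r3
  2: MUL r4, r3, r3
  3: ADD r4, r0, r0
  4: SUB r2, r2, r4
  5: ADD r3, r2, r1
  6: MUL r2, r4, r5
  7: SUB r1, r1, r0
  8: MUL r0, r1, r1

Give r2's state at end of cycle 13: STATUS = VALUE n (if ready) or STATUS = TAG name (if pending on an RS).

c1: issue MUL r1<-Mul1 | r0:5,r1:Mul1,r2:3,r3:6,r4:2,r5:9
c2: issue ADD r0<-Add1 | r0:Add1,r1:Mul1,r2:3,r3:6,r4:2,r5:9
c3: issue MUL r4<-Mul2 | r0:Add1,r1:Mul1,r2:3,r3:6,r4:Mul2,r5:9
c4: issue ADD r4<-Add2 | r0:Add1,r1:Mul1,r2:3,r3:6,r4:Add2,r5:9
c5: CDB Mul1=45; issue SUB r2<-Add3 | r0:Add1,r1:45,r2:Add3,r3:6,r4:Add2,r5:9
c6: stall | r0:Add1,r1:45,r2:Add3,r3:6,r4:Add2,r5:9
c7: CDB Mul2=36; stall | r0:Add1,r1:45,r2:Add3,r3:6,r4:Add2,r5:9
c8: CDB Add1=51; issue ADD r3<-Add1 | r0:51,r1:45,r2:Add3,r3:Add1,r4:Add2,r5:9
c9: issue MUL r2<-Mul1 | r0:51,r1:45,r2:Mul1,r3:Add1,r4:Add2,r5:9
c10: stall | r0:51,r1:45,r2:Mul1,r3:Add1,r4:Add2,r5:9
c11: CDB Add2=102; issue SUB r1<-Add2 | r0:51,r1:Add2,r2:Mul1,r3:Add1,r4:102,r5:9
c12: issue MUL r0<-Mul2 | r0:Mul2,r1:Add2,r2:Mul1,r3:Add1,r4:102,r5:9
c13: - | r0:Mul2,r1:Add2,r2:Mul1,r3:Add1,r4:102,r5:9

STATUS = TAG Mul1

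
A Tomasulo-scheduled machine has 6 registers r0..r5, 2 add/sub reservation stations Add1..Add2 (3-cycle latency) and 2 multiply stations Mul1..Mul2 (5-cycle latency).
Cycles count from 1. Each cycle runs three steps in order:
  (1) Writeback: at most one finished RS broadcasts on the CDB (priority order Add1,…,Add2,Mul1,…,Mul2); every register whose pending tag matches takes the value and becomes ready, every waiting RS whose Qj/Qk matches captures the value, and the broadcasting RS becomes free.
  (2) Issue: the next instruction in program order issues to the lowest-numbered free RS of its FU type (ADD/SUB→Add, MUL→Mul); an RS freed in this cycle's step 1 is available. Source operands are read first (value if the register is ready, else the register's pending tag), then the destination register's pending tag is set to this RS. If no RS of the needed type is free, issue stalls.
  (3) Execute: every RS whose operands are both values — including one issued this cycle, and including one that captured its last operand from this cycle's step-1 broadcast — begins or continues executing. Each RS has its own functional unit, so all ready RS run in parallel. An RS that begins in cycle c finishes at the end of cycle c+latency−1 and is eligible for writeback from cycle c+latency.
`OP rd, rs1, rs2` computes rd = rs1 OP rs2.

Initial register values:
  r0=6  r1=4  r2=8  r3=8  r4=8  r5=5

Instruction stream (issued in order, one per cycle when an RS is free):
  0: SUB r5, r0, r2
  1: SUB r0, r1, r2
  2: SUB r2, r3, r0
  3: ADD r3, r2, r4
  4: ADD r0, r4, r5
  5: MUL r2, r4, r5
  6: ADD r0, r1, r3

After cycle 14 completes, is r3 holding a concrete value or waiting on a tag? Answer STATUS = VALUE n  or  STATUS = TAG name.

STATUS = VALUE 20

  c1: issue SUB r5<-Add1  regs: r0:6,r1:4,r2:8,r3:8,r4:8,r5:Add1
  c2: issue SUB r0<-Add2  regs: r0:Add2,r1:4,r2:8,r3:8,r4:8,r5:Add1
  c3: stall  regs: r0:Add2,r1:4,r2:8,r3:8,r4:8,r5:Add1
  c4: CDB Add1=-2; issue SUB r2<-Add1  regs: r0:Add2,r1:4,r2:Add1,r3:8,r4:8,r5:-2
  c5: CDB Add2=-4; issue ADD r3<-Add2  regs: r0:-4,r1:4,r2:Add1,r3:Add2,r4:8,r5:-2
  c6: stall  regs: r0:-4,r1:4,r2:Add1,r3:Add2,r4:8,r5:-2
  c7: stall  regs: r0:-4,r1:4,r2:Add1,r3:Add2,r4:8,r5:-2
  c8: CDB Add1=12; issue ADD r0<-Add1  regs: r0:Add1,r1:4,r2:12,r3:Add2,r4:8,r5:-2
  c9: issue MUL r2<-Mul1  regs: r0:Add1,r1:4,r2:Mul1,r3:Add2,r4:8,r5:-2
  c10: stall  regs: r0:Add1,r1:4,r2:Mul1,r3:Add2,r4:8,r5:-2
  c11: CDB Add1=6; issue ADD r0<-Add1  regs: r0:Add1,r1:4,r2:Mul1,r3:Add2,r4:8,r5:-2
  c12: CDB Add2=20  regs: r0:Add1,r1:4,r2:Mul1,r3:20,r4:8,r5:-2
  c13: -  regs: r0:Add1,r1:4,r2:Mul1,r3:20,r4:8,r5:-2
  c14: CDB Mul1=-16  regs: r0:Add1,r1:4,r2:-16,r3:20,r4:8,r5:-2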